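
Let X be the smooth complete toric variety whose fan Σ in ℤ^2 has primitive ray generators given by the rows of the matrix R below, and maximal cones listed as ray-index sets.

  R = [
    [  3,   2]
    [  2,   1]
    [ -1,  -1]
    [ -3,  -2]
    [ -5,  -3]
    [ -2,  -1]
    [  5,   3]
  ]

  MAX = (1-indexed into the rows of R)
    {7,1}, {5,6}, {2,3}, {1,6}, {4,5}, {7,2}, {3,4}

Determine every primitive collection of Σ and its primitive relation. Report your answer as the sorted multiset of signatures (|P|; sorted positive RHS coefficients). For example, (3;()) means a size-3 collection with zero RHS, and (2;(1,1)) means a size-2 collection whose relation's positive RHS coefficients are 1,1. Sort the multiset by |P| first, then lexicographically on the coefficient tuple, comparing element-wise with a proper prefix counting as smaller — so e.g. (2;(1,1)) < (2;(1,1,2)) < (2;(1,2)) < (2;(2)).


Σ has 14 primitive collections:

  • {1,4}:  v_{1} + v_{4} = 0  ⇒ sig = (2;())
  • {2,6}:  v_{2} + v_{6} = 0  ⇒ sig = (2;())
  • {5,7}:  v_{5} + v_{7} = 0  ⇒ sig = (2;())
  • {1,2}:  v_{1} + v_{2} = v_{7}  ⇒ sig = (2;(1))
  • {1,3}:  v_{1} + v_{3} = v_{2}  ⇒ sig = (2;(1))
  • {1,5}:  v_{1} + v_{5} = v_{6}  ⇒ sig = (2;(1))
  • {2,4}:  v_{2} + v_{4} = v_{3}  ⇒ sig = (2;(1))
  • {2,5}:  v_{2} + v_{5} = v_{4}  ⇒ sig = (2;(1))
  • {3,6}:  v_{3} + v_{6} = v_{4}  ⇒ sig = (2;(1))
  • {4,6}:  v_{4} + v_{6} = v_{5}  ⇒ sig = (2;(1))
  • {4,7}:  v_{4} + v_{7} = v_{2}  ⇒ sig = (2;(1))
  • {6,7}:  v_{6} + v_{7} = v_{1}  ⇒ sig = (2;(1))
  • {3,5}:  v_{3} + v_{5} = 2·v_{4}  ⇒ sig = (2;(2))
  • {3,7}:  v_{3} + v_{7} = 2·v_{2}  ⇒ sig = (2;(2))

so the primitive-relation signature multiset is
    |P|=2: 14 collections, coeffs (), (), (), (1), (1), (1), (1), (1), (1), (1), (1), (1), (2), (2)


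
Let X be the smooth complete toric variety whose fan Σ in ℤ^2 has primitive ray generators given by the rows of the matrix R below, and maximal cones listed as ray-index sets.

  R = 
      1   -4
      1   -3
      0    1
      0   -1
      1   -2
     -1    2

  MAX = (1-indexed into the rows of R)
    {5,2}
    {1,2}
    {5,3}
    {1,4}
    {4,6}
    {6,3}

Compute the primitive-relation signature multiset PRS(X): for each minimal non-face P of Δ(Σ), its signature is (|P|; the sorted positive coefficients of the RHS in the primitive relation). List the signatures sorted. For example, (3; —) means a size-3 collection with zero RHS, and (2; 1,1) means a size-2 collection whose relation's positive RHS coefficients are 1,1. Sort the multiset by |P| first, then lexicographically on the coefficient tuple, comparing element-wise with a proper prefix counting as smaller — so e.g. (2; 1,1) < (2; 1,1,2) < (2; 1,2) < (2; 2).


|primitive collections| = 9. Relations:

  {3,4}:  v_{3} + v_{4} = 0  ⇒ sig = (2; —)
  {5,6}:  v_{5} + v_{6} = 0  ⇒ sig = (2; —)
  {1,3}:  v_{1} + v_{3} = v_{2}  ⇒ sig = (2; 1)
  {2,3}:  v_{2} + v_{3} = v_{5}  ⇒ sig = (2; 1)
  {2,4}:  v_{2} + v_{4} = v_{1}  ⇒ sig = (2; 1)
  {2,6}:  v_{2} + v_{6} = v_{4}  ⇒ sig = (2; 1)
  {4,5}:  v_{4} + v_{5} = v_{2}  ⇒ sig = (2; 1)
  {1,5}:  v_{1} + v_{5} = 2·v_{2}  ⇒ sig = (2; 2)
  {1,6}:  v_{1} + v_{6} = 2·v_{4}  ⇒ sig = (2; 2)

Hence PRS(X_Σ) =
[(2; —), (2; —), (2; 1), (2; 1), (2; 1), (2; 1), (2; 1), (2; 2), (2; 2)]


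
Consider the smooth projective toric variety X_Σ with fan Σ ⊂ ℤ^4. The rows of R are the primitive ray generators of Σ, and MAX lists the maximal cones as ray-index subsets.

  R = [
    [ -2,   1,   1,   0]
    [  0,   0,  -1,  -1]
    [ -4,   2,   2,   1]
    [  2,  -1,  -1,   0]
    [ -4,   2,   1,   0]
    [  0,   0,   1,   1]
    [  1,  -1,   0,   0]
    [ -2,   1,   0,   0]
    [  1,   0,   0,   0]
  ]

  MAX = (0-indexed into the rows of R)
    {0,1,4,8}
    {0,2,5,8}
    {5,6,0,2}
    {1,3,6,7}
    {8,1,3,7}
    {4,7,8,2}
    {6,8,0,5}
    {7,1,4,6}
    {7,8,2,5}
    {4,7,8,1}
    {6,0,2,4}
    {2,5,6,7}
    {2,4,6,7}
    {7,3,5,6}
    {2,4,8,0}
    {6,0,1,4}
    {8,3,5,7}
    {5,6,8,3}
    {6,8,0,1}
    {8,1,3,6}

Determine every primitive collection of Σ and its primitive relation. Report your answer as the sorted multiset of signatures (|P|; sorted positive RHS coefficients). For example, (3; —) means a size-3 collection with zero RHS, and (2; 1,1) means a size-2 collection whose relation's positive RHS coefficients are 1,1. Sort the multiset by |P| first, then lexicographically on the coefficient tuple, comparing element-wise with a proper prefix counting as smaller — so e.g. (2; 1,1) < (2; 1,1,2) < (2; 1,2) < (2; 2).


Minimal non-faces — 10 found among 9 rays, 20 max cones:

  • {0,3}:  v_{0} + v_{3} = 0 — sig = (2; —)
  • {1,5}:  v_{1} + v_{5} = 0 — sig = (2; —)
  • {0,7}:  v_{0} + v_{7} = v_{4} — sig = (2; 1)
  • {1,2}:  v_{1} + v_{2} = v_{4} — sig = (2; 1)
  • {3,4}:  v_{3} + v_{4} = v_{7} — sig = (2; 1)
  • {4,5}:  v_{4} + v_{5} = v_{2} — sig = (2; 1)
  • {2,3}:  v_{2} + v_{3} = v_{5} + v_{7} — sig = (2; 1,1)
  • {6,7,8}:  v_{6} + v_{7} + v_{8} = 0 — sig = (3; —)
  • {4,6,8}:  v_{4} + v_{6} + v_{8} = v_{0} — sig = (3; 1)
  • {2,6,8}:  v_{2} + v_{6} + v_{8} = v_{0} + v_{5} — sig = (3; 1,1)

so the primitive-relation signature multiset is
{ (2; —) ×2,  (2; 1) ×4,  (2; 1,1),  (3; —),  (3; 1),  (3; 1,1) }


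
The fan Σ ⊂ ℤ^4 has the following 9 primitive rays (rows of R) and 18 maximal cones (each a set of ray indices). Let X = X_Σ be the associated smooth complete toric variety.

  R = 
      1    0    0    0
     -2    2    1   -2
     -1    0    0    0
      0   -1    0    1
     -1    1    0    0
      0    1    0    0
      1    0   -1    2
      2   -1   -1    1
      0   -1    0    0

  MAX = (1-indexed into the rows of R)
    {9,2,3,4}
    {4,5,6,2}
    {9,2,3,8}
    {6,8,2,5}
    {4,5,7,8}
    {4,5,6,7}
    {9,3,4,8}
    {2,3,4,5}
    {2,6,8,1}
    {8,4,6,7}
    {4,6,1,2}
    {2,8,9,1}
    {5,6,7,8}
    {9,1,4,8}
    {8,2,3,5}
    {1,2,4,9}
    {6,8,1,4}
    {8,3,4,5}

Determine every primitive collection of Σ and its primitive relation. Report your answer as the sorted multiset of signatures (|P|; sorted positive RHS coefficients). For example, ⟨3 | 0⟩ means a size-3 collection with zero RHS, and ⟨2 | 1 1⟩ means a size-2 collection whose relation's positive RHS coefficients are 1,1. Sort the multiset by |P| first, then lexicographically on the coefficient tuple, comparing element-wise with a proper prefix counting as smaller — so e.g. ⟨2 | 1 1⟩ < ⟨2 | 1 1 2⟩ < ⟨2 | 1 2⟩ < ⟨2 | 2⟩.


11 minimal non-faces of Δ(Σ) (on 9 rays):

  • {1,3}:  v_{1} + v_{3} = 0  so sig = ⟨2 | 0⟩
  • {6,9}:  v_{6} + v_{9} = 0  so sig = ⟨2 | 0⟩
  • {1,5}:  v_{1} + v_{5} = v_{6}  so sig = ⟨2 | 1⟩
  • {3,6}:  v_{3} + v_{6} = v_{5}  so sig = ⟨2 | 1⟩
  • {5,9}:  v_{5} + v_{9} = v_{3}  so sig = ⟨2 | 1⟩
  • {2,7}:  v_{2} + v_{7} = v_{5} + v_{6}  so sig = ⟨2 | 1 1⟩
  • {7,9}:  v_{7} + v_{9} = v_{4} + v_{5} + v_{8}  so sig = ⟨2 | 1 1 1⟩
  • {1,7}:  v_{1} + v_{7} = v_{4} + 2·v_{6} + v_{8}  so sig = ⟨2 | 1 1 2⟩
  • {3,7}:  v_{3} + v_{7} = v_{4} + 2·v_{5} + v_{8}  so sig = ⟨2 | 1 1 2⟩
  • {2,4,8}:  v_{2} + v_{4} + v_{8} = 0  so sig = ⟨3 | 0⟩
  • {4,5,6,8}:  v_{4} + v_{5} + v_{6} + v_{8} = v_{7}  so sig = ⟨4 | 1⟩

Signatures (|P|; sorted positive RHS coefficients), sorted:
    ⟨2 | 0⟩
    ⟨2 | 0⟩
    ⟨2 | 1⟩
    ⟨2 | 1⟩
    ⟨2 | 1⟩
    ⟨2 | 1 1⟩
    ⟨2 | 1 1 1⟩
    ⟨2 | 1 1 2⟩
    ⟨2 | 1 1 2⟩
    ⟨3 | 0⟩
    ⟨4 | 1⟩


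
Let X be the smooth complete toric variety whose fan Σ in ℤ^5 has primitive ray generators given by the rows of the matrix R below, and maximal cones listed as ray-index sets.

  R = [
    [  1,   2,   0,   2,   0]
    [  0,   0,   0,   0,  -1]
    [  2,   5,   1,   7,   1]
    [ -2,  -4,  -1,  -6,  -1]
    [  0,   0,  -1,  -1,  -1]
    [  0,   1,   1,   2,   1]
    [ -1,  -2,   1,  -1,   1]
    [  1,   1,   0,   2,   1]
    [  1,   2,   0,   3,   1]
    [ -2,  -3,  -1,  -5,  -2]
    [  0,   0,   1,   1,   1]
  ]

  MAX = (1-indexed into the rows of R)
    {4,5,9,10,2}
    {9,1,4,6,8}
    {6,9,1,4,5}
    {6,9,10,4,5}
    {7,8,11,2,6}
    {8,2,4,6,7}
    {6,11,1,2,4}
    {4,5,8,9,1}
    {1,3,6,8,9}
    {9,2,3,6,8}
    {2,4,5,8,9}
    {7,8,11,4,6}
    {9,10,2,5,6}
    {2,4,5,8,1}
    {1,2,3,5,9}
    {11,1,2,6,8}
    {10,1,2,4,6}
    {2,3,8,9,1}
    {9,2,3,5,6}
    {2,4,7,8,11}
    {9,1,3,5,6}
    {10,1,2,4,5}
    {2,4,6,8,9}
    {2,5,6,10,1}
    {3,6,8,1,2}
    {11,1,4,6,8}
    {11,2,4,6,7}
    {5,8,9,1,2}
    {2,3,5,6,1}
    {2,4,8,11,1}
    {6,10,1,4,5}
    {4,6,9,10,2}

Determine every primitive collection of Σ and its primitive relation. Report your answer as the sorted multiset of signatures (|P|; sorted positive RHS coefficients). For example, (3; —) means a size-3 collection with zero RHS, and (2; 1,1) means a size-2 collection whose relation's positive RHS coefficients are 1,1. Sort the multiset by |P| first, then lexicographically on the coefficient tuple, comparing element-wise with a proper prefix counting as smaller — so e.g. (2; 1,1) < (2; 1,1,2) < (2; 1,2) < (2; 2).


Primitive collections (20):

  • {5,11}:  v_{5} + v_{11} = 0 ; sig = (2; —)
  • {1,7}:  v_{1} + v_{7} = v_{11} ; sig = (2; 1)
  • {3,4}:  v_{3} + v_{4} = v_{5} + v_{6} ; sig = (2; 1,1)
  • {9,11}:  v_{9} + v_{11} = v_{6} + v_{8} ; sig = (2; 1,1)
  • {8,10}:  v_{8} + v_{10} = v_{2} + v_{4} + v_{9} ; sig = (2; 1,1,1)
  • {10,11}:  v_{10} + v_{11} = v_{2} + v_{4} + v_{6} ; sig = (2; 1,1,1)
  • {5,7}:  v_{5} + v_{7} = v_{2} + v_{4} + v_{6} + v_{8} ; sig = (2; 1,1,1,1)
  • {3,11}:  v_{3} + v_{11} = v_{1} + v_{2} + 2·v_{6} + v_{8} ; sig = (2; 1,1,1,2)
  • {3,7}:  v_{3} + v_{7} = v_{2} + 2·v_{6} + v_{8} ; sig = (2; 1,1,2)
  • {7,9}:  v_{7} + v_{9} = v_{2} + v_{4} + 2·v_{6} + 2·v_{8} ; sig = (2; 1,1,2,2)
  • {3,10}:  v_{3} + v_{10} = v_{2} + 2·v_{5} + 2·v_{6} ; sig = (2; 1,2,2)
  • {7,10}:  v_{7} + v_{10} = 2·v_{2} + 2·v_{4} + 2·v_{6} + v_{8} ; sig = (2; 1,2,2,2)
  • {5,6,8}:  v_{5} + v_{6} + v_{8} = v_{9} ; sig = (3; 1)
  • {3,5,8}:  v_{3} + v_{5} + v_{8} = v_{1} + v_{2} + 2·v_{9} ; sig = (3; 1,1,2)
  • {1,9,10}:  v_{1} + v_{9} + v_{10} = 2·v_{5} + v_{6} ; sig = (3; 1,2)
  • {1,2,4,9}:  v_{1} + v_{2} + v_{4} + v_{9} = v_{5} ; sig = (4; 1)
  • {1,2,6,9}:  v_{1} + v_{2} + v_{6} + v_{9} = v_{3} ; sig = (4; 1)
  • {2,4,5,6}:  v_{2} + v_{4} + v_{5} + v_{6} = v_{10} ; sig = (4; 1)
  • {1,2,4,6,8}:  v_{1} + v_{2} + v_{4} + v_{6} + v_{8} = 0 ; sig = (5; —)
  • {2,4,6,8,11}:  v_{2} + v_{4} + v_{6} + v_{8} + v_{11} = v_{7} ; sig = (5; 1)

Hence PRS(X_Σ) =
[(2; —), (2; 1), (2; 1,1), (2; 1,1), (2; 1,1,1), (2; 1,1,1), (2; 1,1,1,1), (2; 1,1,1,2), (2; 1,1,2), (2; 1,1,2,2), (2; 1,2,2), (2; 1,2,2,2), (3; 1), (3; 1,1,2), (3; 1,2), (4; 1), (4; 1), (4; 1), (5; —), (5; 1)]


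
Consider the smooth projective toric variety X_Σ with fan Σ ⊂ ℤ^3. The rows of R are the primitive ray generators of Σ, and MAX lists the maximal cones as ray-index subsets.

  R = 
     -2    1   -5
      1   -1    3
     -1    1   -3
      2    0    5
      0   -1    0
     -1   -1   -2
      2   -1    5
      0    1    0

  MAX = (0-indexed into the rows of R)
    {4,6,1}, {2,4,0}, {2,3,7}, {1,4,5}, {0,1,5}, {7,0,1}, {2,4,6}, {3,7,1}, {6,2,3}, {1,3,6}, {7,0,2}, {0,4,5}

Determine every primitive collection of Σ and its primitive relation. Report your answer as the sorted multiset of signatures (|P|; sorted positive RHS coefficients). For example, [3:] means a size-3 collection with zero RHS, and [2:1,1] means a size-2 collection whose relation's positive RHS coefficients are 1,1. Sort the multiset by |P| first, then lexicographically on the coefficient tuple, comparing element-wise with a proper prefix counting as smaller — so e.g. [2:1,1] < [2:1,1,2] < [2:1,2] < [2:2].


11 collections generate NE(X_Σ); each relation:

  • {0,6}:  v_{0} + v_{6} = 0 ; sig = [2:]
  • {1,2}:  v_{1} + v_{2} = 0 ; sig = [2:]
  • {4,7}:  v_{4} + v_{7} = 0 ; sig = [2:]
  • {0,3}:  v_{0} + v_{3} = v_{7} ; sig = [2:1]
  • {3,4}:  v_{3} + v_{4} = v_{6} ; sig = [2:1]
  • {3,5}:  v_{3} + v_{5} = v_{1} ; sig = [2:1]
  • {6,7}:  v_{6} + v_{7} = v_{3} ; sig = [2:1]
  • {2,5}:  v_{2} + v_{5} = v_{0} + v_{4} ; sig = [2:1,1]
  • {5,6}:  v_{5} + v_{6} = v_{1} + v_{4} ; sig = [2:1,1]
  • {5,7}:  v_{5} + v_{7} = v_{0} + v_{1} ; sig = [2:1,1]
  • {0,1,4}:  v_{0} + v_{1} + v_{4} = v_{5} ; sig = [3:1]

so the primitive-relation signature multiset is
[[2:], [2:], [2:], [2:1], [2:1], [2:1], [2:1], [2:1,1], [2:1,1], [2:1,1], [3:1]]


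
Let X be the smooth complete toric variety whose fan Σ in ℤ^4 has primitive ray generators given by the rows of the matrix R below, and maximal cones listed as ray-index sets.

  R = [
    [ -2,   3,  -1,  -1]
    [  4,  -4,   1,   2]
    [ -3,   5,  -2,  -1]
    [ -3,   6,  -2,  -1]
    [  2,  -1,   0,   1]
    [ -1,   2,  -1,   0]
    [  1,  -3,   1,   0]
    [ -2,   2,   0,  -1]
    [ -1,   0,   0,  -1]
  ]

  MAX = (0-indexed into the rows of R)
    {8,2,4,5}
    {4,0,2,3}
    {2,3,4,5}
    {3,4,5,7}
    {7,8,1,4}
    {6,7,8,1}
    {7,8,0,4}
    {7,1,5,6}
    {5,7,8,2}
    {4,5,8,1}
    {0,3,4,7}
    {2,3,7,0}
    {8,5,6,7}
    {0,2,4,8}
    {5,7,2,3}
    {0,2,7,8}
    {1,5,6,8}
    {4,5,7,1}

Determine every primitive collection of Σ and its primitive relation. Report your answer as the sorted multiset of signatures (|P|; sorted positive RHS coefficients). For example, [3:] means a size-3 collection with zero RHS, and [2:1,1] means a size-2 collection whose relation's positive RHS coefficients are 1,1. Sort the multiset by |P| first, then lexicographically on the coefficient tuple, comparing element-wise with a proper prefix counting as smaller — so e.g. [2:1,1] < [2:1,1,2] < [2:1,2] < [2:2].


12 collections generate NE(X_Σ); each relation:

  • {0,1}:  v_{0} + v_{1} = v_{4} — sig = [2:1]
  • {0,5}:  v_{0} + v_{5} = v_{2} — sig = [2:1]
  • {0,6}:  v_{0} + v_{6} = v_{8} — sig = [2:1]
  • {3,6}:  v_{3} + v_{6} = v_{0} — sig = [2:1]
  • {1,2}:  v_{1} + v_{2} = v_{4} + v_{5} — sig = [2:1,1]
  • {2,6}:  v_{2} + v_{6} = v_{5} + v_{8} — sig = [2:1,1]
  • {4,6}:  v_{4} + v_{6} = v_{1} + v_{8} — sig = [2:1,1]
  • {1,3}:  v_{1} + v_{3} = 2·v_{4} + v_{5} + v_{7} — sig = [2:1,1,2]
  • {3,8}:  v_{3} + v_{8} = 2·v_{0} — sig = [2:2]
  • {2,4,7}:  v_{2} + v_{4} + v_{7} = v_{3} — sig = [3:1]
  • {1,5,7,8}:  v_{1} + v_{5} + v_{7} + v_{8} = 0 — sig = [4:]
  • {4,5,7,8}:  v_{4} + v_{5} + v_{7} + v_{8} = v_{0} — sig = [4:1]

Hence PRS(X_Σ) =
    |P|=2: 9 collections, coeffs (1), (1), (1), (1), (1,1), (1,1), (1,1), (1,1,2), (2)
    |P|=3: 1 collection, coeffs (1)
    |P|=4: 2 collections, coeffs (), (1)


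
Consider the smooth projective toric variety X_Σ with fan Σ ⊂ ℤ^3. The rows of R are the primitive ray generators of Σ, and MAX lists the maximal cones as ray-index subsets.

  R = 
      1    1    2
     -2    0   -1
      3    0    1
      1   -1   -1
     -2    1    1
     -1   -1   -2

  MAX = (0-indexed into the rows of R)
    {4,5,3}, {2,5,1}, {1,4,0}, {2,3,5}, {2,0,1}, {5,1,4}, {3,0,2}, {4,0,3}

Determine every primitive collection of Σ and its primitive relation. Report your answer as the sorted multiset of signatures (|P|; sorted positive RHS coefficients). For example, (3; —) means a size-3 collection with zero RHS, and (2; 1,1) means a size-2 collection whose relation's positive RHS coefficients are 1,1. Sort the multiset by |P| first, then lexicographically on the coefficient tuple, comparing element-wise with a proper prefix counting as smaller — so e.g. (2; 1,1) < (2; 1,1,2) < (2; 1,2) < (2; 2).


Minimal non-faces — 3 found among 6 rays, 8 max cones:

  • {0,5}:  v_{0} + v_{5} = 0 ; sig = (2; —)
  • {1,3}:  v_{1} + v_{3} = v_{5} ; sig = (2; 1)
  • {2,4}:  v_{2} + v_{4} = v_{0} ; sig = (2; 1)

Sorted signature multiset PRS(X):
    |P|=2: 3 collections, coeffs (), (1), (1)


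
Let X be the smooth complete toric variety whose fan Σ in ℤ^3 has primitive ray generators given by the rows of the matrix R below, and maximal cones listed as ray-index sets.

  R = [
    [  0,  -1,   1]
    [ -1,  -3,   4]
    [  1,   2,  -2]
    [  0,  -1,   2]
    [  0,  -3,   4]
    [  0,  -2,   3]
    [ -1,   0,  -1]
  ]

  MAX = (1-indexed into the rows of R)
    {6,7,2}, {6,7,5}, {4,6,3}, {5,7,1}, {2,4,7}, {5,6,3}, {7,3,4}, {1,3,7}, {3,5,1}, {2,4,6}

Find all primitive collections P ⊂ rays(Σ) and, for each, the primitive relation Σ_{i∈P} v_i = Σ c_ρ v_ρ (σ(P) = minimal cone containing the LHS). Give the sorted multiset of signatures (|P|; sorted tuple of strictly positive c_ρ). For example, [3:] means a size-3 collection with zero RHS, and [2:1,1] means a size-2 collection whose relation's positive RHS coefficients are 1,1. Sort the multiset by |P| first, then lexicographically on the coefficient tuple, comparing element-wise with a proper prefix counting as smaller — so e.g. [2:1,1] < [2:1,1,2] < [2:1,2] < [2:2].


Δ(Σ) — 7 vertices, 9 min non-faces:

  P = {1,4}:  v_{1} + v_{4} = v_{6}  →  sig = [2:1]
  P = {1,6}:  v_{1} + v_{6} = v_{5}  →  sig = [2:1]
  P = {2,3}:  v_{2} + v_{3} = v_{4}  →  sig = [2:1]
  P = {1,2}:  v_{1} + v_{2} = 2·v_{6} + v_{7}  →  sig = [2:1,2]
  P = {2,5}:  v_{2} + v_{5} = 3·v_{6} + v_{7}  →  sig = [2:1,3]
  P = {4,5}:  v_{4} + v_{5} = 2·v_{6}  →  sig = [2:2]
  P = {3,6,7}:  v_{3} + v_{6} + v_{7} = 0  →  sig = [3:]
  P = {3,5,7}:  v_{3} + v_{5} + v_{7} = v_{1}  →  sig = [3:1]
  P = {4,6,7}:  v_{4} + v_{6} + v_{7} = v_{2}  →  sig = [3:1]

Sorted signature multiset PRS(X):
    [2:1]
    [2:1]
    [2:1]
    [2:1,2]
    [2:1,3]
    [2:2]
    [3:]
    [3:1]
    [3:1]


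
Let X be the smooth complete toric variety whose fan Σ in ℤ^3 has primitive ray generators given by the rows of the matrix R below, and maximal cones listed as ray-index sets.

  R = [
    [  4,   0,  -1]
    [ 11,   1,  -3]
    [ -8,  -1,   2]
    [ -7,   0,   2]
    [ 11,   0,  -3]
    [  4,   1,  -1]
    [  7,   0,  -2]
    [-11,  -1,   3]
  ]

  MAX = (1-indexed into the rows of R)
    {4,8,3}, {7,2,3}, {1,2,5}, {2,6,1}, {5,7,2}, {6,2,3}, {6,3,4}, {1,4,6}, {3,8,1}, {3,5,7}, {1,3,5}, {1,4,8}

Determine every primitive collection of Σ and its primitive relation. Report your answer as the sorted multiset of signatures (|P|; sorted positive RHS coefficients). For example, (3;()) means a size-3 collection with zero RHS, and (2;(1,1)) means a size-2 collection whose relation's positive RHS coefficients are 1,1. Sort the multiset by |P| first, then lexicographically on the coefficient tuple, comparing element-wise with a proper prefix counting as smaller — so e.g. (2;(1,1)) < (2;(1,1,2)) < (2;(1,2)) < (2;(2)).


Δ(Σ) — 8 vertices, 14 min non-faces:

  {2,8}:  v_{2} + v_{8} = 0  →  sig = (2;())
  {4,7}:  v_{4} + v_{7} = 0  →  sig = (2;())
  {1,7}:  v_{1} + v_{7} = v_{5}  →  sig = (2;(1))
  {2,4}:  v_{2} + v_{4} = v_{6}  →  sig = (2;(1))
  {4,5}:  v_{4} + v_{5} = v_{1}  →  sig = (2;(1))
  {6,7}:  v_{6} + v_{7} = v_{2}  →  sig = (2;(1))
  {6,8}:  v_{6} + v_{8} = v_{4}  →  sig = (2;(1))
  {5,6}:  v_{5} + v_{6} = v_{1} + v_{2}  →  sig = (2;(1,1))
  {7,8}:  v_{7} + v_{8} = v_{1} + v_{3}  →  sig = (2;(1,1))
  {5,8}:  v_{5} + v_{8} = 2·v_{1} + v_{3}  →  sig = (2;(1,2))
  {1,3,6}:  v_{1} + v_{3} + v_{6} = 0  →  sig = (3;())
  {1,2,3}:  v_{1} + v_{2} + v_{3} = v_{7}  →  sig = (3;(1))
  {1,3,4}:  v_{1} + v_{3} + v_{4} = v_{8}  →  sig = (3;(1))
  {2,3,5}:  v_{2} + v_{3} + v_{5} = 2·v_{7}  →  sig = (3;(2))

Sorted signature multiset PRS(X):
    |P|=2: 10 collections, coeffs (), (), (1), (1), (1), (1), (1), (1,1), (1,1), (1,2)
    |P|=3: 4 collections, coeffs (), (1), (1), (2)


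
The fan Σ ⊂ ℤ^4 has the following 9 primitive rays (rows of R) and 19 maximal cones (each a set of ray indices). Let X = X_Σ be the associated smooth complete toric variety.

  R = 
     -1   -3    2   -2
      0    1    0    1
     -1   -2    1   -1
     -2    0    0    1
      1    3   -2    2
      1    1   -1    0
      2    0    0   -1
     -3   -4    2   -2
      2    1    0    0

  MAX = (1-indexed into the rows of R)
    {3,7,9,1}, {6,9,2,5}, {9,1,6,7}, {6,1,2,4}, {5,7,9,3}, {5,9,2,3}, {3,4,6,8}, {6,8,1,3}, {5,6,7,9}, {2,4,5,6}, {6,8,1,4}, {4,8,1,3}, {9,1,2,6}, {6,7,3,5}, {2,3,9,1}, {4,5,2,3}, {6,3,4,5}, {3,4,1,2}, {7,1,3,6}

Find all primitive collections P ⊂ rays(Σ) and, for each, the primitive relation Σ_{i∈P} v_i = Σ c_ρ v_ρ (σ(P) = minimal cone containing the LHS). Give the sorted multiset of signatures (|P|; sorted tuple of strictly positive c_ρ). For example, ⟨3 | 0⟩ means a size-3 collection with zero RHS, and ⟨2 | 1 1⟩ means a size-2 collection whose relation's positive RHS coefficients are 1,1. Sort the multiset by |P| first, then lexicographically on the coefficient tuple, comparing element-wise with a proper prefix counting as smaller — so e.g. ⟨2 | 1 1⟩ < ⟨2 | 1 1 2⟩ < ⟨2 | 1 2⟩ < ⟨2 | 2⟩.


Minimal non-faces — 11 found among 9 rays, 19 max cones:

  • {1,5}:  v_{1} + v_{5} = 0  ⟹  sig = ⟨2 | 0⟩
  • {4,7}:  v_{4} + v_{7} = 0  ⟹  sig = ⟨2 | 0⟩
  • {2,7}:  v_{2} + v_{7} = v_{9}  ⟹  sig = ⟨2 | 1⟩
  • {4,9}:  v_{4} + v_{9} = v_{2}  ⟹  sig = ⟨2 | 1⟩
  • {8,9}:  v_{8} + v_{9} = v_{1}  ⟹  sig = ⟨2 | 1⟩
  • {2,8}:  v_{2} + v_{8} = v_{1} + v_{4}  ⟹  sig = ⟨2 | 1 1⟩
  • {5,8}:  v_{5} + v_{8} = v_{3} + v_{4} + v_{6}  ⟹  sig = ⟨2 | 1 1 1⟩
  • {7,8}:  v_{7} + v_{8} = v_{1} + v_{3} + v_{6}  ⟹  sig = ⟨2 | 1 1 1⟩
  • {2,3,6}:  v_{2} + v_{3} + v_{6} = 0  ⟹  sig = ⟨3 | 0⟩
  • {3,6,9}:  v_{3} + v_{6} + v_{9} = v_{7}  ⟹  sig = ⟨3 | 1⟩
  • {1,3,4,6}:  v_{1} + v_{3} + v_{4} + v_{6} = v_{8}  ⟹  sig = ⟨4 | 1⟩

so the primitive-relation signature multiset is
{ ⟨2 | 0⟩ ×2,  ⟨2 | 1⟩ ×3,  ⟨2 | 1 1⟩,  ⟨2 | 1 1 1⟩ ×2,  ⟨3 | 0⟩,  ⟨3 | 1⟩,  ⟨4 | 1⟩ }


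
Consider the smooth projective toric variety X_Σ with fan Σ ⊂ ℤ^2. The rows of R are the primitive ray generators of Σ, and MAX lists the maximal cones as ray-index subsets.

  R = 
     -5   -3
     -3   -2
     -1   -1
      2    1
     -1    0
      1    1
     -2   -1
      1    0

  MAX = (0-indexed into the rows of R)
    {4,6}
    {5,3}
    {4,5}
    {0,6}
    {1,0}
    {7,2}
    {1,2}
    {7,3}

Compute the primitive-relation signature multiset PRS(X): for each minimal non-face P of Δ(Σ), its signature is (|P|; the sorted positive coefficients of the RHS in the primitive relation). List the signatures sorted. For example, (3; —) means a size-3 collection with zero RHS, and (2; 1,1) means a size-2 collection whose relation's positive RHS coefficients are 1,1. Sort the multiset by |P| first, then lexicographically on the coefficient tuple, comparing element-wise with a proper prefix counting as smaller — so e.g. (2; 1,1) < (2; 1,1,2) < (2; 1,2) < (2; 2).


20 minimal non-faces of Δ(Σ) (on 8 rays):

  • {2,5}:  v_{2} + v_{5} = 0 — sig = (2; —)
  • {3,6}:  v_{3} + v_{6} = 0 — sig = (2; —)
  • {4,7}:  v_{4} + v_{7} = 0 — sig = (2; —)
  • {0,3}:  v_{0} + v_{3} = v_{1} — sig = (2; 1)
  • {1,3}:  v_{1} + v_{3} = v_{2} — sig = (2; 1)
  • {1,5}:  v_{1} + v_{5} = v_{6} — sig = (2; 1)
  • {1,6}:  v_{1} + v_{6} = v_{0} — sig = (2; 1)
  • {2,3}:  v_{2} + v_{3} = v_{7} — sig = (2; 1)
  • {2,4}:  v_{2} + v_{4} = v_{6} — sig = (2; 1)
  • {2,6}:  v_{2} + v_{6} = v_{1} — sig = (2; 1)
  • {3,4}:  v_{3} + v_{4} = v_{5} — sig = (2; 1)
  • {5,6}:  v_{5} + v_{6} = v_{4} — sig = (2; 1)
  • {5,7}:  v_{5} + v_{7} = v_{3} — sig = (2; 1)
  • {6,7}:  v_{6} + v_{7} = v_{2} — sig = (2; 1)
  • {0,7}:  v_{0} + v_{7} = v_{1} + v_{2} — sig = (2; 1,1)
  • {0,2}:  v_{0} + v_{2} = 2·v_{1} — sig = (2; 2)
  • {0,5}:  v_{0} + v_{5} = 2·v_{6} — sig = (2; 2)
  • {1,4}:  v_{1} + v_{4} = 2·v_{6} — sig = (2; 2)
  • {1,7}:  v_{1} + v_{7} = 2·v_{2} — sig = (2; 2)
  • {0,4}:  v_{0} + v_{4} = 3·v_{6} — sig = (2; 3)

so the primitive-relation signature multiset is
    (2; —)
    (2; —)
    (2; —)
    (2; 1)
    (2; 1)
    (2; 1)
    (2; 1)
    (2; 1)
    (2; 1)
    (2; 1)
    (2; 1)
    (2; 1)
    (2; 1)
    (2; 1)
    (2; 1,1)
    (2; 2)
    (2; 2)
    (2; 2)
    (2; 2)
    (2; 3)


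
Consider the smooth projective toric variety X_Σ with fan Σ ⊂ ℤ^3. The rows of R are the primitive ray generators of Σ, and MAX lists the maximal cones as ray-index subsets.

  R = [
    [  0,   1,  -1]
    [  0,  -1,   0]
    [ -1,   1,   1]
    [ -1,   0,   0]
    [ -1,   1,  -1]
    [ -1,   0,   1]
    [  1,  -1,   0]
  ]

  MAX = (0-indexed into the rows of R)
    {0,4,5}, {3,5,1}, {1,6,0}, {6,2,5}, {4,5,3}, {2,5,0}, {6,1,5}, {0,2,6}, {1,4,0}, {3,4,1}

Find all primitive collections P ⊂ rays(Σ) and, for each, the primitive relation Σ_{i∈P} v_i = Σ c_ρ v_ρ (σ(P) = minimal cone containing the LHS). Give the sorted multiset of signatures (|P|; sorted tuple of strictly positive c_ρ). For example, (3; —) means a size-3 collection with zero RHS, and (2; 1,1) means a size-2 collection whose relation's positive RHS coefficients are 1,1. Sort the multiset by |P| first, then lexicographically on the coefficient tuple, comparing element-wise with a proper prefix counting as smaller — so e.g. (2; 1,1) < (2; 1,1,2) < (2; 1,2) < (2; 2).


Σ has 9 primitive collections:

  P = {0,3}:  v_{0} + v_{3} = v_{4} — sig = (2; 1)
  P = {1,2}:  v_{1} + v_{2} = v_{5} — sig = (2; 1)
  P = {3,6}:  v_{3} + v_{6} = v_{1} — sig = (2; 1)
  P = {4,6}:  v_{4} + v_{6} = v_{0} + v_{1} — sig = (2; 1,1)
  P = {2,3}:  v_{2} + v_{3} = v_{0} + 2·v_{5} — sig = (2; 1,2)
  P = {2,4}:  v_{2} + v_{4} = 2·v_{0} + 2·v_{5} — sig = (2; 2,2)
  P = {0,5,6}:  v_{0} + v_{5} + v_{6} = 0 — sig = (3; —)
  P = {0,1,5}:  v_{0} + v_{1} + v_{5} = v_{3} — sig = (3; 1)
  P = {1,4,5}:  v_{1} + v_{4} + v_{5} = 2·v_{3} — sig = (3; 2)

Sorted signature multiset PRS(X):
{ (2; 1) ×3,  (2; 1,1),  (2; 1,2),  (2; 2,2),  (3; —),  (3; 1),  (3; 2) }


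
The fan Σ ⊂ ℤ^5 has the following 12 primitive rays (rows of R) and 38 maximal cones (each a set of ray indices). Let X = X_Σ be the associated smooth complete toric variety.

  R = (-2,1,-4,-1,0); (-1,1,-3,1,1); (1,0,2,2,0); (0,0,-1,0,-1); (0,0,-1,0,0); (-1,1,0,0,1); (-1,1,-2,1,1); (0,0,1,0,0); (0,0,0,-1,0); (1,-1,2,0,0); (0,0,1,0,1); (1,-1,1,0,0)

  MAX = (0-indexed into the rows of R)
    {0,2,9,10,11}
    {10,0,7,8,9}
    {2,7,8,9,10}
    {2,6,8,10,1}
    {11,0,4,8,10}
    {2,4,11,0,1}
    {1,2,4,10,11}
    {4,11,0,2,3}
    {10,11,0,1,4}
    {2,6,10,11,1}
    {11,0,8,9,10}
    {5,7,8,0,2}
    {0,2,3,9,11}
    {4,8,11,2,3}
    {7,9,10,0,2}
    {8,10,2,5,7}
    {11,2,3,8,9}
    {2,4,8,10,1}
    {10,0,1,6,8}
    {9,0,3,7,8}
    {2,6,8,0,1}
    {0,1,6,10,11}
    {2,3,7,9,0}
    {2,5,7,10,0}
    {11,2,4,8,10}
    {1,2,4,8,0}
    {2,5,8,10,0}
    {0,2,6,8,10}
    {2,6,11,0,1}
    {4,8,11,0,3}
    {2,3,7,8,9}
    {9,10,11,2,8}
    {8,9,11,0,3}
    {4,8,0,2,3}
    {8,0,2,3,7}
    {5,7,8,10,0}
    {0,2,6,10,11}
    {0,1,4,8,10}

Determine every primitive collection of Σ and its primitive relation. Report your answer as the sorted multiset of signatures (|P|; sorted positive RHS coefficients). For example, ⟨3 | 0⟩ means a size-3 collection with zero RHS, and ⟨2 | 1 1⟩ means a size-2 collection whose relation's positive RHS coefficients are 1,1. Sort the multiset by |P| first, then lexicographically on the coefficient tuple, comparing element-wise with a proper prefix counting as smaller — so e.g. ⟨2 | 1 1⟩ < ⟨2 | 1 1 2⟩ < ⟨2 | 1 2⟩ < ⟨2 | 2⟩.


Σ has 24 primitive collections:

  • {3,10}:  v_{3} + v_{10} = 0 — sig = ⟨2 | 0⟩
  • {4,7}:  v_{4} + v_{7} = 0 — sig = ⟨2 | 0⟩
  • {1,7}:  v_{1} + v_{7} = v_{6} — sig = ⟨2 | 1⟩
  • {4,6}:  v_{4} + v_{6} = v_{1} — sig = ⟨2 | 1⟩
  • {4,9}:  v_{4} + v_{9} = v_{11} — sig = ⟨2 | 1⟩
  • {5,11}:  v_{5} + v_{11} = v_{10} — sig = ⟨2 | 1⟩
  • {7,11}:  v_{7} + v_{11} = v_{9} — sig = ⟨2 | 1⟩
  • {1,9}:  v_{1} + v_{9} = v_{6} + v_{11} — sig = ⟨2 | 1 1⟩
  • {5,9}:  v_{5} + v_{9} = v_{7} + v_{10} — sig = ⟨2 | 1 1⟩
  • {3,6}:  v_{3} + v_{6} = v_{0} + v_{2} + v_{4} — sig = ⟨2 | 1 1 1⟩
  • {6,7}:  v_{6} + v_{7} = v_{0} + v_{2} + v_{10} — sig = ⟨2 | 1 1 1⟩
  • {3,5}:  v_{3} + v_{5} = v_{0} + v_{2} + v_{7} + v_{8} — sig = ⟨2 | 1 1 1 1⟩
  • {4,5}:  v_{4} + v_{5} = v_{0} + v_{2} + v_{8} + v_{10} — sig = ⟨2 | 1 1 1 1⟩
  • {6,9}:  v_{6} + v_{9} = v_{0} + v_{2} + v_{10} + v_{11} — sig = ⟨2 | 1 1 1 1⟩
  • {1,5}:  v_{1} + v_{5} = v_{0} + v_{2} + v_{6} + v_{8} + v_{10} — sig = ⟨2 | 1 1 1 1 1⟩
  • {1,3}:  v_{1} + v_{3} = v_{0} + v_{2} + 2·v_{4} — sig = ⟨2 | 1 1 2⟩
  • {5,6}:  v_{5} + v_{6} = 2·v_{0} + 2·v_{2} + v_{8} + 2·v_{10} — sig = ⟨2 | 1 2 2 2⟩
  • {6,8,11}:  v_{6} + v_{8} + v_{11} = 2·v_{4} + v_{10} — sig = ⟨3 | 1 2⟩
  • {1,8,11}:  v_{1} + v_{8} + v_{11} = 3·v_{4} + v_{10} — sig = ⟨3 | 1 3⟩
  • {0,2,8,9}:  v_{0} + v_{2} + v_{8} + v_{9} = 0 — sig = ⟨4 | 0⟩
  • {0,2,4,10}:  v_{0} + v_{2} + v_{4} + v_{10} = v_{6} — sig = ⟨4 | 1⟩
  • {0,2,8,11}:  v_{0} + v_{2} + v_{8} + v_{11} = v_{4} — sig = ⟨4 | 1⟩
  • {0,1,2,10}:  v_{0} + v_{1} + v_{2} + v_{10} = 2·v_{6} — sig = ⟨4 | 2⟩
  • {0,2,7,8,10}:  v_{0} + v_{2} + v_{7} + v_{8} + v_{10} = v_{5} — sig = ⟨5 | 1⟩

so the primitive-relation signature multiset is
[⟨2 | 0⟩, ⟨2 | 0⟩, ⟨2 | 1⟩, ⟨2 | 1⟩, ⟨2 | 1⟩, ⟨2 | 1⟩, ⟨2 | 1⟩, ⟨2 | 1 1⟩, ⟨2 | 1 1⟩, ⟨2 | 1 1 1⟩, ⟨2 | 1 1 1⟩, ⟨2 | 1 1 1 1⟩, ⟨2 | 1 1 1 1⟩, ⟨2 | 1 1 1 1⟩, ⟨2 | 1 1 1 1 1⟩, ⟨2 | 1 1 2⟩, ⟨2 | 1 2 2 2⟩, ⟨3 | 1 2⟩, ⟨3 | 1 3⟩, ⟨4 | 0⟩, ⟨4 | 1⟩, ⟨4 | 1⟩, ⟨4 | 2⟩, ⟨5 | 1⟩]


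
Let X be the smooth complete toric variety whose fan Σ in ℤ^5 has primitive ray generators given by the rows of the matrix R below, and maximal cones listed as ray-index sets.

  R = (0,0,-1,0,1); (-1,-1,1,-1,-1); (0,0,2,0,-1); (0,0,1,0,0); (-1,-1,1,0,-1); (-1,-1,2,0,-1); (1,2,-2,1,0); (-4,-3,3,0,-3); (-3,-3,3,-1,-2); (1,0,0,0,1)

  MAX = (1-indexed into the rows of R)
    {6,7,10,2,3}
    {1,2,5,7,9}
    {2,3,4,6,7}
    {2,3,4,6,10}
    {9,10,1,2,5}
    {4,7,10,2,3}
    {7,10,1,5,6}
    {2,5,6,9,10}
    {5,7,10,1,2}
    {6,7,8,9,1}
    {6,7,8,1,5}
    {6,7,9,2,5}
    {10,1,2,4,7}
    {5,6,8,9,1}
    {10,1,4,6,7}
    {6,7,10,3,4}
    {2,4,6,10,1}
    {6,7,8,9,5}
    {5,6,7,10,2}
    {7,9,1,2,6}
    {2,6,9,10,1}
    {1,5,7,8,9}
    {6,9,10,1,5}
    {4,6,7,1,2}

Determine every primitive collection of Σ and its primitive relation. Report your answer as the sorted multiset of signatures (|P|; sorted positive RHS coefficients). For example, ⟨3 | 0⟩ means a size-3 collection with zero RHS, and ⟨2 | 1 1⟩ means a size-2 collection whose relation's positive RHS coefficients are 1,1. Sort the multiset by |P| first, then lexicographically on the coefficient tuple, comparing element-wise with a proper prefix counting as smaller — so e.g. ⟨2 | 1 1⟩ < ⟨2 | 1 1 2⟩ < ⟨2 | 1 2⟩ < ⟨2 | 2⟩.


Primitive collections (14):

  P={1,3}:  v_{1} + v_{3} = v_{4} — sig = ⟨2 | 1⟩
  P={4,5}:  v_{4} + v_{5} = v_{6} — sig = ⟨2 | 1⟩
  P={3,5}:  v_{3} + v_{5} = v_{2} + 2·v_{6} + v_{7} + v_{10} — sig = ⟨2 | 1 1 1 2⟩
  P={4,8}:  v_{4} + v_{8} = v_{1} + 2·v_{6} + v_{7} + v_{9} — sig = ⟨2 | 1 1 1 2⟩
  P={3,8}:  v_{3} + v_{8} = 2·v_{6} + v_{7} + v_{9} — sig = ⟨2 | 1 1 2⟩
  P={4,9}:  v_{4} + v_{9} = v_{1} + v_{2} + 2·v_{6} — sig = ⟨2 | 1 1 2⟩
  P={8,10}:  v_{8} + v_{10} = v_{1} + 2·v_{5} + v_{6} — sig = ⟨2 | 1 1 2⟩
  P={2,8}:  v_{2} + v_{8} = v_{7} + 2·v_{9} — sig = ⟨2 | 1 2⟩
  P={3,9}:  v_{3} + v_{9} = v_{2} + 2·v_{6} — sig = ⟨2 | 1 2⟩
  P={7,9,10}:  v_{7} + v_{9} + v_{10} = v_{5} — sig = ⟨3 | 1⟩
  P={1,2,5,6}:  v_{1} + v_{2} + v_{5} + v_{6} = v_{9} — sig = ⟨4 | 1⟩
  P={1,2,6,7,10}:  v_{1} + v_{2} + v_{6} + v_{7} + v_{10} = 0 — sig = ⟨5 | 0⟩
  P={1,5,6,7,9}:  v_{1} + v_{5} + v_{6} + v_{7} + v_{9} = v_{8} — sig = ⟨5 | 1⟩
  P={2,4,6,7,10}:  v_{2} + v_{4} + v_{6} + v_{7} + v_{10} = v_{3} — sig = ⟨5 | 1⟩

Sorted signature multiset PRS(X):
    |P|=2: 9 collections, coeffs (1), (1), (1,1,1,2), (1,1,1,2), (1,1,2), (1,1,2), (1,1,2), (1,2), (1,2)
    |P|=3: 1 collection, coeffs (1)
    |P|=4: 1 collection, coeffs (1)
    |P|=5: 3 collections, coeffs (), (1), (1)


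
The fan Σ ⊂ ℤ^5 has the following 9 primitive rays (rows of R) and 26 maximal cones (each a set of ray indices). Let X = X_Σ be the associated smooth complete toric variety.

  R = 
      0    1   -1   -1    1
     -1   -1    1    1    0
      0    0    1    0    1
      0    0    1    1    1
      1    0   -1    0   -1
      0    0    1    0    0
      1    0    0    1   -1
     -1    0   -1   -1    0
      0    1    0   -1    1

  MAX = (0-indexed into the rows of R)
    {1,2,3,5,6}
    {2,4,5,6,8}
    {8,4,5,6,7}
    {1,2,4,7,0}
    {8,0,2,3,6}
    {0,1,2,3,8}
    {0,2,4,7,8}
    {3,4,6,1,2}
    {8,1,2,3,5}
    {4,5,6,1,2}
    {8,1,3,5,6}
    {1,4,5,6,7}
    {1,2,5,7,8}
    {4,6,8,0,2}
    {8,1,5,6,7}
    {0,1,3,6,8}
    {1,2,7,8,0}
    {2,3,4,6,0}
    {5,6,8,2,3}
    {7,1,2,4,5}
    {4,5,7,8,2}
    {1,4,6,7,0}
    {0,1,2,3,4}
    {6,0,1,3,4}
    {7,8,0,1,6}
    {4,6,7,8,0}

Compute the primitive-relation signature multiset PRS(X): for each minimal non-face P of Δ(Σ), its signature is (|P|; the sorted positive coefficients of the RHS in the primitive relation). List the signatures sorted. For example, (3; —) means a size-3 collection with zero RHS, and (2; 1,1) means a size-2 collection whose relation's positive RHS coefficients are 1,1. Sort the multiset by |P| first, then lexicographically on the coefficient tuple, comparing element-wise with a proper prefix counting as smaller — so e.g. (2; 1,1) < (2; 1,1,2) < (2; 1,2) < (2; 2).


|primitive collections| = 8. Relations:

  {0,5}:  v_{0} + v_{5} = v_{8} — sig = (2; 1)
  {3,7}:  v_{3} + v_{7} = v_{0} + v_{1} — sig = (2; 1,1)
  {1,4,8}:  v_{1} + v_{4} + v_{8} = 0 — sig = (3; —)
  {2,6,7}:  v_{2} + v_{6} + v_{7} = 0 — sig = (3; —)
  {3,4,5}:  v_{3} + v_{4} + v_{5} = v_{2} + v_{6} — sig = (3; 1,1)
  {3,4,8}:  v_{3} + v_{4} + v_{8} = v_{0} + v_{2} + v_{6} — sig = (3; 1,1,1)
  {0,1,2,6}:  v_{0} + v_{1} + v_{2} + v_{6} = v_{3} — sig = (4; 1)
  {1,2,6,8}:  v_{1} + v_{2} + v_{6} + v_{8} = v_{3} + v_{5} — sig = (4; 1,1)

so the primitive-relation signature multiset is
{ (2; 1),  (2; 1,1),  (3; —) ×2,  (3; 1,1),  (3; 1,1,1),  (4; 1),  (4; 1,1) }


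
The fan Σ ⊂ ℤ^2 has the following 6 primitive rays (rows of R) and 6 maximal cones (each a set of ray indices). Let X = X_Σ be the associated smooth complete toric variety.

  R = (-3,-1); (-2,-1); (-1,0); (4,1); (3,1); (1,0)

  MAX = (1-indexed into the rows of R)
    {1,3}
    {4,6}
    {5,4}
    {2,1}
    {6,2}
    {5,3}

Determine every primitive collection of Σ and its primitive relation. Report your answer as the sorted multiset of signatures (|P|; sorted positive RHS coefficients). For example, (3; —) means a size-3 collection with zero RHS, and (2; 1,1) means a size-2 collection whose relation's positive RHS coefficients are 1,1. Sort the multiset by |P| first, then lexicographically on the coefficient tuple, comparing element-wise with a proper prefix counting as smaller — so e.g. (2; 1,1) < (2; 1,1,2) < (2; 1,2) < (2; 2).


9 minimal non-faces of Δ(Σ) (on 6 rays):

  P = {1,5}:  v_{1} + v_{5} = 0  →  sig = (2; —)
  P = {3,6}:  v_{3} + v_{6} = 0  →  sig = (2; —)
  P = {1,4}:  v_{1} + v_{4} = v_{6}  →  sig = (2; 1)
  P = {1,6}:  v_{1} + v_{6} = v_{2}  →  sig = (2; 1)
  P = {2,3}:  v_{2} + v_{3} = v_{1}  →  sig = (2; 1)
  P = {2,5}:  v_{2} + v_{5} = v_{6}  →  sig = (2; 1)
  P = {3,4}:  v_{3} + v_{4} = v_{5}  →  sig = (2; 1)
  P = {5,6}:  v_{5} + v_{6} = v_{4}  →  sig = (2; 1)
  P = {2,4}:  v_{2} + v_{4} = 2·v_{6}  →  sig = (2; 2)

so the primitive-relation signature multiset is
{ (2; —) ×2,  (2; 1) ×6,  (2; 2) }


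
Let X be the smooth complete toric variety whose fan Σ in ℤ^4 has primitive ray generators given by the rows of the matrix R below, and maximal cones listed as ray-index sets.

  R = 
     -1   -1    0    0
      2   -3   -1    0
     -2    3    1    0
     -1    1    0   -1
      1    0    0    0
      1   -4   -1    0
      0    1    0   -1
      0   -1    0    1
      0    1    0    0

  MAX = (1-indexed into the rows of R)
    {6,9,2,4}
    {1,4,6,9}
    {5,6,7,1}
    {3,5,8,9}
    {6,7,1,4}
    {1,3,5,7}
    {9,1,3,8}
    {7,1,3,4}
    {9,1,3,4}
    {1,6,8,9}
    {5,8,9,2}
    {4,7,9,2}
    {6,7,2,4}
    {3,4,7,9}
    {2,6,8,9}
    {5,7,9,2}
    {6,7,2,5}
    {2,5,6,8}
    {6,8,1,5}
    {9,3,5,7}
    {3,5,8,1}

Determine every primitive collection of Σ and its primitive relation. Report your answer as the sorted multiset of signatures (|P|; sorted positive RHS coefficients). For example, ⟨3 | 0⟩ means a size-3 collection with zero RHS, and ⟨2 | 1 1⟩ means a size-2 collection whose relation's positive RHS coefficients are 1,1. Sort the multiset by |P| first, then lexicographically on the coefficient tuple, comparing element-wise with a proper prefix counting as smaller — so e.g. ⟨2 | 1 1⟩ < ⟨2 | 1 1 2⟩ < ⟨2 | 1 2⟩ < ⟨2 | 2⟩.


Δ(Σ) — 9 vertices, 10 min non-faces:

  P = {2,3}:  v_{2} + v_{3} = 0 — sig = ⟨2 | 0⟩
  P = {7,8}:  v_{7} + v_{8} = 0 — sig = ⟨2 | 0⟩
  P = {1,2}:  v_{1} + v_{2} = v_{6} — sig = ⟨2 | 1⟩
  P = {3,6}:  v_{3} + v_{6} = v_{1} — sig = ⟨2 | 1⟩
  P = {4,5}:  v_{4} + v_{5} = v_{7} — sig = ⟨2 | 1⟩
  P = {4,8}:  v_{4} + v_{8} = v_{1} + v_{9} — sig = ⟨2 | 1 1⟩
  P = {1,5,9}:  v_{1} + v_{5} + v_{9} = 0 — sig = ⟨3 | 0⟩
  P = {1,7,9}:  v_{1} + v_{7} + v_{9} = v_{4} — sig = ⟨3 | 1⟩
  P = {5,6,9}:  v_{5} + v_{6} + v_{9} = v_{2} — sig = ⟨3 | 1⟩
  P = {6,7,9}:  v_{6} + v_{7} + v_{9} = v_{2} + v_{4} — sig = ⟨3 | 1 1⟩

Signatures (|P|; sorted positive RHS coefficients), sorted:
    ⟨2 | 0⟩
    ⟨2 | 0⟩
    ⟨2 | 1⟩
    ⟨2 | 1⟩
    ⟨2 | 1⟩
    ⟨2 | 1 1⟩
    ⟨3 | 0⟩
    ⟨3 | 1⟩
    ⟨3 | 1⟩
    ⟨3 | 1 1⟩


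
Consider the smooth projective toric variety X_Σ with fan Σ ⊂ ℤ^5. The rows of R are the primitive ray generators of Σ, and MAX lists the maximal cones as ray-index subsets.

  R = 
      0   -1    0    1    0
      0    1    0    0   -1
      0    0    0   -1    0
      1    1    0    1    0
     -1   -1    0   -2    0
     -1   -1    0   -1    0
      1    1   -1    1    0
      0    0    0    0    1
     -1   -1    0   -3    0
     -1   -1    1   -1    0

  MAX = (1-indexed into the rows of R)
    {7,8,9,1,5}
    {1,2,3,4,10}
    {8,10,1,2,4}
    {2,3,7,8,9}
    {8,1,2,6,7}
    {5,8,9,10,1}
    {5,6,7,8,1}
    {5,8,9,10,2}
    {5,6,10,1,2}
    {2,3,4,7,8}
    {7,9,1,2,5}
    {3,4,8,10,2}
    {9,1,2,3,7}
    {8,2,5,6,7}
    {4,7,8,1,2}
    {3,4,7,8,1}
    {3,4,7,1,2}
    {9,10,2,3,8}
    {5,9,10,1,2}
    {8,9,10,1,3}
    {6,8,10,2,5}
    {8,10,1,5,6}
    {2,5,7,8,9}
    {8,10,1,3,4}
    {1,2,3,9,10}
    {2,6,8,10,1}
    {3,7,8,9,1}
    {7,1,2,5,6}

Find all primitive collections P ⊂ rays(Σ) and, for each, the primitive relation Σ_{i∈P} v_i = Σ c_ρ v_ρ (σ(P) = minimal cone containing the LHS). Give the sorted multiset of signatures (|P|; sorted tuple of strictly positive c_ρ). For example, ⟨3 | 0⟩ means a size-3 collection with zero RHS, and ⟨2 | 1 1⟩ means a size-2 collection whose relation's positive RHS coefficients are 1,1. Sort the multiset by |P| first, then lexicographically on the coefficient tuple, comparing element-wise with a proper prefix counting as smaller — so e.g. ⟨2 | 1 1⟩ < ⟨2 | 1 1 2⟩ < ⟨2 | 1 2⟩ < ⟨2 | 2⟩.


Primitive collections (10):

  {4,6}:  v_{4} + v_{6} = 0  ⇒ sig = ⟨2 | 0⟩
  {7,10}:  v_{7} + v_{10} = 0  ⇒ sig = ⟨2 | 0⟩
  {3,5}:  v_{3} + v_{5} = v_{9}  ⇒ sig = ⟨2 | 1⟩
  {3,6}:  v_{3} + v_{6} = v_{5}  ⇒ sig = ⟨2 | 1⟩
  {4,5}:  v_{4} + v_{5} = v_{3}  ⇒ sig = ⟨2 | 1⟩
  {4,9}:  v_{4} + v_{9} = 2·v_{3}  ⇒ sig = ⟨2 | 2⟩
  {6,9}:  v_{6} + v_{9} = 2·v_{5}  ⇒ sig = ⟨2 | 2⟩
  {1,2,3,8}:  v_{1} + v_{2} + v_{3} + v_{8} = 0  ⇒ sig = ⟨4 | 0⟩
  {1,2,5,8}:  v_{1} + v_{2} + v_{5} + v_{8} = v_{6}  ⇒ sig = ⟨4 | 1⟩
  {1,2,8,9}:  v_{1} + v_{2} + v_{8} + v_{9} = v_{5}  ⇒ sig = ⟨4 | 1⟩

Hence PRS(X_Σ) =
    ⟨2 | 0⟩
    ⟨2 | 0⟩
    ⟨2 | 1⟩
    ⟨2 | 1⟩
    ⟨2 | 1⟩
    ⟨2 | 2⟩
    ⟨2 | 2⟩
    ⟨4 | 0⟩
    ⟨4 | 1⟩
    ⟨4 | 1⟩
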